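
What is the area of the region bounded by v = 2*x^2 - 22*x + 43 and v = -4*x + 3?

1/3

Set the curves equal: 2*x^2 - 22*x + 43 = -4*x + 3, so 2*x^2 - 18*x + 40 = 0, which factors as 2*(x - 5)*(x - 4) = 0. The curves meet at x = 4, 5.
On [4, 5], v = -4*x + 3 is on top; that piece has area ∫[4,5] (-(2*x^2 - 18*x + 40)) dx = 1/3.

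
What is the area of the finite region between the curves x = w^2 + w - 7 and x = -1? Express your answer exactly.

125/6

Both boundary curves give x as a function of w, so integrate with respect to w. Setting them equal: w^2 + w - 6 = 0, i.e. (w - 2)*(w + 3) = 0, so they meet at w = -3, 2.
For w in [-3, 2], x = w^2 + w - 7 is on the left; area = ∫[-3,2] (-(w^2 + w - 6)) dw = 125/6.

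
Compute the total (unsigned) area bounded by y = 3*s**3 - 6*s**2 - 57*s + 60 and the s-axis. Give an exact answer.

The curve meets the s-axis where 3*s**3 - 6*s**2 - 57*s + 60 = 0, i.e. 3*(s - 5)*(s - 1)*(s + 4) = 0, at s = -4, 1, 5.
On [-4, 1] the curve lies above the axis; ∫[-4,1] (3*s**3 - 6*s**2 - 57*s + 60) ds = 1625/4, giving area 1625/4.
On [1, 5] the curve lies below the axis; ∫[1,5] (3*s**3 - 6*s**2 - 57*s + 60) ds = -224, giving area 224.
Total area = 1625/4 + 224 = 2521/4.

2521/4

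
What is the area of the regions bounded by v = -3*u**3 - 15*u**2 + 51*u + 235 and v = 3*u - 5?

5137/4

Set the curves equal: -3*u**3 - 15*u**2 + 51*u + 235 = 3*u - 5, so -3*u**3 - 15*u**2 + 48*u + 240 = 0, which factors as -3*(u - 4)*(u + 4)*(u + 5) = 0. The curves meet at u = -5, -4, 4.
On [-5, -4], v = 3*u - 5 is on top; that piece has area ∫[-5,-4] (-(-3*u**3 - 15*u**2 + 48*u + 240)) du = 17/4.
On [-4, 4], v = -3*u**3 - 15*u**2 + 51*u + 235 is on top; that piece has area ∫[-4,4] (-3*u**3 - 15*u**2 + 48*u + 240) du = 1280.
Total enclosed area = 17/4 + 1280 = 5137/4.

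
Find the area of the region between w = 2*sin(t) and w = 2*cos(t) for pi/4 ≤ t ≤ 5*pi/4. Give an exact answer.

4*sqrt(2)

On [pi/4, 5*pi/4], (2*sin(t)) - (2*cos(t)) = 2*sin(t) - 2*cos(t) is ≥ 0 throughout, so the area is a single integral of |2*sin(t) - 2*cos(t)|.
∫[pi/4,5*pi/4] (2*sin(t) - 2*cos(t)) dt = 4*sqrt(2).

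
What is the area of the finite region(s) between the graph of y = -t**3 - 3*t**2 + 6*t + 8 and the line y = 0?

81/2

The curve meets the t-axis where -t**3 - 3*t**2 + 6*t + 8 = 0, i.e. -(t - 2)*(t + 1)*(t + 4) = 0, at t = -4, -1, 2.
On [-4, -1] the curve lies below the axis; ∫[-4,-1] (-t**3 - 3*t**2 + 6*t + 8) dt = -81/4, giving area 81/4.
On [-1, 2] the curve lies above the axis; ∫[-1,2] (-t**3 - 3*t**2 + 6*t + 8) dt = 81/4, giving area 81/4.
Total area = 81/4 + 81/4 = 81/2.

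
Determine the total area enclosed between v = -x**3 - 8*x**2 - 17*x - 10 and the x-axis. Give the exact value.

The curve meets the x-axis where -x**3 - 8*x**2 - 17*x - 10 = 0, i.e. -(x + 1)*(x + 2)*(x + 5) = 0, at x = -5, -2, -1.
On [-5, -2] the curve lies below the axis; ∫[-5,-2] (-x**3 - 8*x**2 - 17*x - 10) dx = -45/4, giving area 45/4.
On [-2, -1] the curve lies above the axis; ∫[-2,-1] (-x**3 - 8*x**2 - 17*x - 10) dx = 7/12, giving area 7/12.
Total area = 45/4 + 7/12 = 71/6.

71/6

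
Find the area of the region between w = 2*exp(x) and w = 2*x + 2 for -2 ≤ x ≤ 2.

-8 - 2*exp(-2) + 2*exp(2)

On [-2, 2], (2*exp(x)) - (2*x + 2) = -2*x + 2*exp(x) - 2 is ≥ 0 throughout, so the area is a single integral of |-2*x + 2*exp(x) - 2|.
∫[-2,2] (-2*x + 2*exp(x) - 2) dx = -8 - 2*exp(-2) + 2*exp(2).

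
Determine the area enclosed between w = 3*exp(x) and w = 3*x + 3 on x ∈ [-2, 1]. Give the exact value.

On [-2, 1], (3*exp(x)) - (3*x + 3) = -3*x + 3*exp(x) - 3 is ≥ 0 throughout, so the area is a single integral of |-3*x + 3*exp(x) - 3|.
∫[-2,1] (-3*x + 3*exp(x) - 3) dx = -9/2 - 3*exp(-2) + 3*exp(1).

-9/2 - 3*exp(-2) + 3*exp(1)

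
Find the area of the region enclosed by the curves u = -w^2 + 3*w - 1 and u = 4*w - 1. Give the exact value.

1/6

Both boundary curves give u as a function of w, so integrate with respect to w. Setting them equal: -w^2 - w = 0, i.e. -w*(w + 1) = 0, so they meet at w = -1, 0.
For w in [-1, 0], u = -w^2 + 3*w - 1 is on the right; area = ∫[-1,0] (-w^2 - w) dw = 1/6.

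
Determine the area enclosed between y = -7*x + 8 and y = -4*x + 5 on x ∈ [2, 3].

9/2

On [2, 3], (-7*x + 8) - (-4*x + 5) = -3*x + 3 is ≤ 0 throughout, so the area is a single integral of |-3*x + 3|.
∫[2,3] (-3*x + 3) dx = -9/2; the area of that piece is 9/2.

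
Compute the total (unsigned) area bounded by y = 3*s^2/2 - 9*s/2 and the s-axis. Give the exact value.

27/4

The curve meets the s-axis where 3*s^2/2 - 9*s/2 = 0, i.e. 3*s*(s - 3)/2 = 0, at s = 0, 3.
On [0, 3] the curve lies below the axis; ∫[0,3] (3*s^2/2 - 9*s/2) ds = -27/4, giving area 27/4.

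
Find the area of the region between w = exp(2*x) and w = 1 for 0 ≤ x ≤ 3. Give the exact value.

On [0, 3], (exp(2*x)) - (1) = exp(2*x) - 1 is ≥ 0 throughout, so the area is a single integral of |exp(2*x) - 1|.
∫[0,3] (exp(2*x) - 1) dx = -7/2 + exp(6)/2.

-7/2 + exp(6)/2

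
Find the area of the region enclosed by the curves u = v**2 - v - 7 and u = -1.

Both boundary curves give u as a function of v, so integrate with respect to v. Setting them equal: v**2 - v - 6 = 0, i.e. (v - 3)*(v + 2) = 0, so they meet at v = -2, 3.
For v in [-2, 3], u = v**2 - v - 7 is on the left; area = ∫[-2,3] (-(v**2 - v - 6)) dv = 125/6.

125/6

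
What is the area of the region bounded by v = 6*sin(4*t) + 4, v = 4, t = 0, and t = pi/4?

On [0, pi/4], (6*sin(4*t) + 4) - (4) = 6*sin(4*t) is ≥ 0 throughout, so the area is a single integral of |6*sin(4*t)|.
∫[0,pi/4] (6*sin(4*t)) dt = 3.

3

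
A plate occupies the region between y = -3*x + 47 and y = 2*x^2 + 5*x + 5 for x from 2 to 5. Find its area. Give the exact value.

164/3

The difference (-3*x + 47) - (2*x^2 + 5*x + 5) = -2*x^2 - 8*x + 42 changes sign at x = 3 inside [2, 5], so split the integral there.
∫[2,3] (-2*x^2 - 8*x + 42) dx = 28/3.
∫[3,5] (-2*x^2 - 8*x + 42) dx = -136/3; the area of that piece is 136/3.
Total area = 28/3 + 136/3 = 164/3.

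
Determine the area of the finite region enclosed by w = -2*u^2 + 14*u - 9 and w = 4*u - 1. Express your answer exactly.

9

Set the curves equal: -2*u^2 + 14*u - 9 = 4*u - 1, so -2*u^2 + 10*u - 8 = 0, which factors as -2*(u - 4)*(u - 1) = 0. The curves meet at u = 1, 4.
On [1, 4], w = -2*u^2 + 14*u - 9 is on top; that piece has area ∫[1,4] (-2*u^2 + 10*u - 8) du = 9.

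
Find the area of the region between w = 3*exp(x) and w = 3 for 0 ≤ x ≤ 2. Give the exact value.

-9 + 3*exp(2)

On [0, 2], (3*exp(x)) - (3) = 3*exp(x) - 3 is ≥ 0 throughout, so the area is a single integral of |3*exp(x) - 3|.
∫[0,2] (3*exp(x) - 3) dx = -9 + 3*exp(2).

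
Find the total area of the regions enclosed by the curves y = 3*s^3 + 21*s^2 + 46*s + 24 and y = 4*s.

Set the curves equal: 3*s^3 + 21*s^2 + 46*s + 24 = 4*s, so 3*s^3 + 21*s^2 + 42*s + 24 = 0, which factors as 3*(s + 1)*(s + 2)*(s + 4) = 0. The curves meet at s = -4, -2, -1.
On [-4, -2], y = 3*s^3 + 21*s^2 + 46*s + 24 is on top; that piece has area ∫[-4,-2] (3*s^3 + 21*s^2 + 42*s + 24) ds = 8.
On [-2, -1], y = 4*s is on top; that piece has area ∫[-2,-1] (-(3*s^3 + 21*s^2 + 42*s + 24)) ds = 5/4.
Total enclosed area = 8 + 5/4 = 37/4.

37/4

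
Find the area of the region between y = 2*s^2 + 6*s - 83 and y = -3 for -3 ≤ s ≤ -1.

500/3

On [-3, -1], (2*s^2 + 6*s - 83) - (-3) = 2*s^2 + 6*s - 80 is ≤ 0 throughout, so the area is a single integral of |2*s^2 + 6*s - 80|.
∫[-3,-1] (2*s^2 + 6*s - 80) ds = -500/3; the area of that piece is 500/3.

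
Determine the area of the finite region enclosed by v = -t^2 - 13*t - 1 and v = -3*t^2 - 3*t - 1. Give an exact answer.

125/3

Set the curves equal: -t^2 - 13*t - 1 = -3*t^2 - 3*t - 1, so 2*t^2 - 10*t = 0, which factors as 2*t*(t - 5) = 0. The curves meet at t = 0, 5.
On [0, 5], v = -3*t^2 - 3*t - 1 is on top; that piece has area ∫[0,5] (-(2*t^2 - 10*t)) dt = 125/3.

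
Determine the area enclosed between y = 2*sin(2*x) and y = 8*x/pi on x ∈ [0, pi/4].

On [0, pi/4], (2*sin(2*x)) - (8*x/pi) = -8*x/pi + 2*sin(2*x) is ≥ 0 throughout, so the area is a single integral of |-8*x/pi + 2*sin(2*x)|.
∫[0,pi/4] (-8*x/pi + 2*sin(2*x)) dx = 1 - pi/4.

1 - pi/4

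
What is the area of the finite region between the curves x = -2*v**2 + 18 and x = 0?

72

Both boundary curves give x as a function of v, so integrate with respect to v. Setting them equal: -2*v**2 + 18 = 0, i.e. -2*(v - 3)*(v + 3) = 0, so they meet at v = -3, 3.
For v in [-3, 3], x = -2*v**2 + 18 is on the right; area = ∫[-3,3] (-2*v**2 + 18) dv = 72.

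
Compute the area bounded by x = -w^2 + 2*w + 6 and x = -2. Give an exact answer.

Both boundary curves give x as a function of w, so integrate with respect to w. Setting them equal: -w^2 + 2*w + 8 = 0, i.e. -(w - 4)*(w + 2) = 0, so they meet at w = -2, 4.
For w in [-2, 4], x = -w^2 + 2*w + 6 is on the right; area = ∫[-2,4] (-w^2 + 2*w + 8) dw = 36.

36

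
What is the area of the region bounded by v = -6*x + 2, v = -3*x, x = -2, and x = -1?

13/2

On [-2, -1], (-6*x + 2) - (-3*x) = -3*x + 2 is ≥ 0 throughout, so the area is a single integral of |-3*x + 2|.
∫[-2,-1] (-3*x + 2) dx = 13/2.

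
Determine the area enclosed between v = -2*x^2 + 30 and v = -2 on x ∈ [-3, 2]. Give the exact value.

410/3

On [-3, 2], (-2*x^2 + 30) - (-2) = -2*x^2 + 32 is ≥ 0 throughout, so the area is a single integral of |-2*x^2 + 32|.
∫[-3,2] (-2*x^2 + 32) dx = 410/3.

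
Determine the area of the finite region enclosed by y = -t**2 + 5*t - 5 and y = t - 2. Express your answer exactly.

4/3

Set the curves equal: -t**2 + 5*t - 5 = t - 2, so -t**2 + 4*t - 3 = 0, which factors as -(t - 3)*(t - 1) = 0. The curves meet at t = 1, 3.
On [1, 3], y = -t**2 + 5*t - 5 is on top; that piece has area ∫[1,3] (-t**2 + 4*t - 3) dt = 4/3.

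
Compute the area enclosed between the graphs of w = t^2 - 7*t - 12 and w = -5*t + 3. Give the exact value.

256/3

Set the curves equal: t^2 - 7*t - 12 = -5*t + 3, so t^2 - 2*t - 15 = 0, which factors as (t - 5)*(t + 3) = 0. The curves meet at t = -3, 5.
On [-3, 5], w = -5*t + 3 is on top; that piece has area ∫[-3,5] (-(t^2 - 2*t - 15)) dt = 256/3.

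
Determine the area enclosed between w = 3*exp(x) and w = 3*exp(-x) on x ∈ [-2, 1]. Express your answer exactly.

The difference (3*exp(x)) - (3*exp(-x)) = 3*exp(x) - 3*exp(-x) changes sign at x = 0 inside [-2, 1], so split the integral there.
∫[-2,0] (3*exp(x) - 3*exp(-x)) dx = -3*exp(2) - 3*exp(-2) + 6; the area of that piece is -6 + 3*exp(-2) + 3*exp(2).
∫[0,1] (3*exp(x) - 3*exp(-x)) dx = -6 + 3*exp(-1) + 3*exp(1).
Total area = (-6 + 3*exp(-2) + 3*exp(2)) + (-6 + 3*exp(-1) + 3*exp(1)) = -12 + 3*exp(-2) + 3*exp(-1) + 3*exp(1) + 3*exp(2).

-12 + 3*exp(-2) + 3*exp(-1) + 3*exp(1) + 3*exp(2)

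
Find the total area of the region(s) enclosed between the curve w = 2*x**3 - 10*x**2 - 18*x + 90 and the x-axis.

The curve meets the x-axis where 2*x**3 - 10*x**2 - 18*x + 90 = 0, i.e. 2*(x - 5)*(x - 3)*(x + 3) = 0, at x = -3, 3, 5.
On [-3, 3] the curve lies above the axis; ∫[-3,3] (2*x**3 - 10*x**2 - 18*x + 90) dx = 360, giving area 360.
On [3, 5] the curve lies below the axis; ∫[3,5] (2*x**3 - 10*x**2 - 18*x + 90) dx = -56/3, giving area 56/3.
Total area = 360 + 56/3 = 1136/3.

1136/3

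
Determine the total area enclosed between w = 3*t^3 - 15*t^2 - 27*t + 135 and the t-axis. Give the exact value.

568

The curve meets the t-axis where 3*t^3 - 15*t^2 - 27*t + 135 = 0, i.e. 3*(t - 5)*(t - 3)*(t + 3) = 0, at t = -3, 3, 5.
On [-3, 3] the curve lies above the axis; ∫[-3,3] (3*t^3 - 15*t^2 - 27*t + 135) dt = 540, giving area 540.
On [3, 5] the curve lies below the axis; ∫[3,5] (3*t^3 - 15*t^2 - 27*t + 135) dt = -28, giving area 28.
Total area = 540 + 28 = 568.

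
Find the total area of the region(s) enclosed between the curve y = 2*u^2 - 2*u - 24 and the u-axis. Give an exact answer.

343/3

The curve meets the u-axis where 2*u^2 - 2*u - 24 = 0, i.e. 2*(u - 4)*(u + 3) = 0, at u = -3, 4.
On [-3, 4] the curve lies below the axis; ∫[-3,4] (2*u^2 - 2*u - 24) du = -343/3, giving area 343/3.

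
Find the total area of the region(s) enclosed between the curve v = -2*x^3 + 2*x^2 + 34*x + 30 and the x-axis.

The curve meets the x-axis where -2*x^3 + 2*x^2 + 34*x + 30 = 0, i.e. -2*(x - 5)*(x + 1)*(x + 3) = 0, at x = -3, -1, 5.
On [-3, -1] the curve lies below the axis; ∫[-3,-1] (-2*x^3 + 2*x^2 + 34*x + 30) dx = -56/3, giving area 56/3.
On [-1, 5] the curve lies above the axis; ∫[-1,5] (-2*x^3 + 2*x^2 + 34*x + 30) dx = 360, giving area 360.
Total area = 56/3 + 360 = 1136/3.

1136/3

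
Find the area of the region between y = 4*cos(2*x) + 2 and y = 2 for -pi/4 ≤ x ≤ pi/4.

4

On [-pi/4, pi/4], (4*cos(2*x) + 2) - (2) = 4*cos(2*x) is ≥ 0 throughout, so the area is a single integral of |4*cos(2*x)|.
∫[-pi/4,pi/4] (4*cos(2*x)) dx = 4.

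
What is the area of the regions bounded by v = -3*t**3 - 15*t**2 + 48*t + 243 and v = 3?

Set the curves equal: -3*t**3 - 15*t**2 + 48*t + 243 = 3, so -3*t**3 - 15*t**2 + 48*t + 240 = 0, which factors as -3*(t - 4)*(t + 4)*(t + 5) = 0. The curves meet at t = -5, -4, 4.
On [-5, -4], v = 3 is on top; that piece has area ∫[-5,-4] (-(-3*t**3 - 15*t**2 + 48*t + 240)) dt = 17/4.
On [-4, 4], v = -3*t**3 - 15*t**2 + 48*t + 243 is on top; that piece has area ∫[-4,4] (-3*t**3 - 15*t**2 + 48*t + 240) dt = 1280.
Total enclosed area = 17/4 + 1280 = 5137/4.

5137/4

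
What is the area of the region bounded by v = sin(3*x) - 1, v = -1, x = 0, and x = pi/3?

On [0, pi/3], (sin(3*x) - 1) - (-1) = sin(3*x) is ≥ 0 throughout, so the area is a single integral of |sin(3*x)|.
∫[0,pi/3] (sin(3*x)) dx = 2/3.

2/3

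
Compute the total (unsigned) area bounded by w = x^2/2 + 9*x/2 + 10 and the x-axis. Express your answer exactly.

1/12

The curve meets the x-axis where x^2/2 + 9*x/2 + 10 = 0, i.e. (x + 4)*(x + 5)/2 = 0, at x = -5, -4.
On [-5, -4] the curve lies below the axis; ∫[-5,-4] (x^2/2 + 9*x/2 + 10) dx = -1/12, giving area 1/12.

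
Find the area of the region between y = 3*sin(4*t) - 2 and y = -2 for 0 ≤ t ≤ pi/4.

3/2

On [0, pi/4], (3*sin(4*t) - 2) - (-2) = 3*sin(4*t) is ≥ 0 throughout, so the area is a single integral of |3*sin(4*t)|.
∫[0,pi/4] (3*sin(4*t)) dt = 3/2.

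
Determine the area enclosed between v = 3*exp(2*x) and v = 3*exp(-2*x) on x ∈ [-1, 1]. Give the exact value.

-6 + 3*exp(-2) + 3*exp(2)

The difference (3*exp(2*x)) - (3*exp(-2*x)) = 3*exp(2*x) - 3*exp(-2*x) changes sign at x = 0 inside [-1, 1], so split the integral there.
∫[-1,0] (3*exp(2*x) - 3*exp(-2*x)) dx = -3*exp(2)/2 - 3*exp(-2)/2 + 3; the area of that piece is -3 + 3*exp(-2)/2 + 3*exp(2)/2.
∫[0,1] (3*exp(2*x) - 3*exp(-2*x)) dx = -3 + 3*exp(-2)/2 + 3*exp(2)/2.
Total area = (-3 + 3*exp(-2)/2 + 3*exp(2)/2) + (-3 + 3*exp(-2)/2 + 3*exp(2)/2) = -6 + 3*exp(-2) + 3*exp(2).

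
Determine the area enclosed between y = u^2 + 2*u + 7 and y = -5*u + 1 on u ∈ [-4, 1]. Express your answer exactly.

157/6

The difference (u^2 + 2*u + 7) - (-5*u + 1) = u^2 + 7*u + 6 changes sign at u = -1 inside [-4, 1], so split the integral there.
∫[-4,-1] (u^2 + 7*u + 6) du = -27/2; the area of that piece is 27/2.
∫[-1,1] (u^2 + 7*u + 6) du = 38/3.
Total area = 27/2 + 38/3 = 157/6.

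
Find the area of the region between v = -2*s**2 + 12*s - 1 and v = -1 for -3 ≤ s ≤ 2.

The difference (-2*s**2 + 12*s - 1) - (-1) = -2*s**2 + 12*s changes sign at s = 0 inside [-3, 2], so split the integral there.
∫[-3,0] (-2*s**2 + 12*s) ds = -72; the area of that piece is 72.
∫[0,2] (-2*s**2 + 12*s) ds = 56/3.
Total area = 72 + 56/3 = 272/3.

272/3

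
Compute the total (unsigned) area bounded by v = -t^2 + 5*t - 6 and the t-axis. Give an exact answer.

1/6

The curve meets the t-axis where -t^2 + 5*t - 6 = 0, i.e. -(t - 3)*(t - 2) = 0, at t = 2, 3.
On [2, 3] the curve lies above the axis; ∫[2,3] (-t^2 + 5*t - 6) dt = 1/6, giving area 1/6.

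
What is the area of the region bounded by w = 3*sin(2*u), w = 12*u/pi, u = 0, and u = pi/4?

On [0, pi/4], (3*sin(2*u)) - (12*u/pi) = -12*u/pi + 3*sin(2*u) is ≥ 0 throughout, so the area is a single integral of |-12*u/pi + 3*sin(2*u)|.
∫[0,pi/4] (-12*u/pi + 3*sin(2*u)) du = 3/2 - 3*pi/8.

3/2 - 3*pi/8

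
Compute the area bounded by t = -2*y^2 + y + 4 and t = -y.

9

Both boundary curves give t as a function of y, so integrate with respect to y. Setting them equal: -2*y^2 + 2*y + 4 = 0, i.e. -2*(y - 2)*(y + 1) = 0, so they meet at y = -1, 2.
For y in [-1, 2], t = -2*y^2 + y + 4 is on the right; area = ∫[-1,2] (-2*y^2 + 2*y + 4) dy = 9.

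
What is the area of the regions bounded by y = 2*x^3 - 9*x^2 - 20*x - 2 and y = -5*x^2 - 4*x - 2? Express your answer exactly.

296/3

Set the curves equal: 2*x^3 - 9*x^2 - 20*x - 2 = -5*x^2 - 4*x - 2, so 2*x^3 - 4*x^2 - 16*x = 0, which factors as 2*x*(x - 4)*(x + 2) = 0. The curves meet at x = -2, 0, 4.
On [-2, 0], y = 2*x^3 - 9*x^2 - 20*x - 2 is on top; that piece has area ∫[-2,0] (2*x^3 - 4*x^2 - 16*x) dx = 40/3.
On [0, 4], y = -5*x^2 - 4*x - 2 is on top; that piece has area ∫[0,4] (-(2*x^3 - 4*x^2 - 16*x)) dx = 256/3.
Total enclosed area = 40/3 + 256/3 = 296/3.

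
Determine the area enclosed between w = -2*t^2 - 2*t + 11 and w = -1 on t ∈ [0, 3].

61/3

The difference (-2*t^2 - 2*t + 11) - (-1) = -2*t^2 - 2*t + 12 changes sign at t = 2 inside [0, 3], so split the integral there.
∫[0,2] (-2*t^2 - 2*t + 12) dt = 44/3.
∫[2,3] (-2*t^2 - 2*t + 12) dt = -17/3; the area of that piece is 17/3.
Total area = 44/3 + 17/3 = 61/3.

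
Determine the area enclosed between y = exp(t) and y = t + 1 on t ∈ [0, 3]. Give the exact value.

-17/2 + exp(3)

On [0, 3], (exp(t)) - (t + 1) = -t + exp(t) - 1 is ≥ 0 throughout, so the area is a single integral of |-t + exp(t) - 1|.
∫[0,3] (-t + exp(t) - 1) dt = -17/2 + exp(3).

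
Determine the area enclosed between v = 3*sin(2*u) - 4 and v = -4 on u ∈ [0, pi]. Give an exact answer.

The difference (3*sin(2*u) - 4) - (-4) = 3*sin(2*u) changes sign at u = pi/2 inside [0, pi], so split the integral there.
∫[0,pi/2] (3*sin(2*u)) du = 3.
∫[pi/2,pi] (3*sin(2*u)) du = -3; the area of that piece is 3.
Total area = 3 + 3 = 6.

6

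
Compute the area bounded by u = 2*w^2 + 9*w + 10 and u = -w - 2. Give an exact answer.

1/3

Both boundary curves give u as a function of w, so integrate with respect to w. Setting them equal: 2*w^2 + 10*w + 12 = 0, i.e. 2*(w + 2)*(w + 3) = 0, so they meet at w = -3, -2.
For w in [-3, -2], u = 2*w^2 + 9*w + 10 is on the left; area = ∫[-3,-2] (-(2*w^2 + 10*w + 12)) dw = 1/3.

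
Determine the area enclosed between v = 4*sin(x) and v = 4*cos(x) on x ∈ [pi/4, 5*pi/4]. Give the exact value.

On [pi/4, 5*pi/4], (4*sin(x)) - (4*cos(x)) = 4*sin(x) - 4*cos(x) is ≥ 0 throughout, so the area is a single integral of |4*sin(x) - 4*cos(x)|.
∫[pi/4,5*pi/4] (4*sin(x) - 4*cos(x)) dx = 8*sqrt(2).

8*sqrt(2)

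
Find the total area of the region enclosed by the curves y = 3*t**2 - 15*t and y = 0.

125/2

Set the curves equal: 3*t**2 - 15*t = 0, so 3*t**2 - 15*t = 0, which factors as 3*t*(t - 5) = 0. The curves meet at t = 0, 5.
On [0, 5], y = 0 is on top; that piece has area ∫[0,5] (-(3*t**2 - 15*t)) dt = 125/2.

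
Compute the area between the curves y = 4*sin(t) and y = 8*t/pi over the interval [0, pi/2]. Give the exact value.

On [0, pi/2], (4*sin(t)) - (8*t/pi) = -8*t/pi + 4*sin(t) is ≥ 0 throughout, so the area is a single integral of |-8*t/pi + 4*sin(t)|.
∫[0,pi/2] (-8*t/pi + 4*sin(t)) dt = 4 - pi.

4 - pi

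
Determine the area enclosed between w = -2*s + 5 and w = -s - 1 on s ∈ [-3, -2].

On [-3, -2], (-2*s + 5) - (-s - 1) = -s + 6 is ≥ 0 throughout, so the area is a single integral of |-s + 6|.
∫[-3,-2] (-s + 6) ds = 17/2.

17/2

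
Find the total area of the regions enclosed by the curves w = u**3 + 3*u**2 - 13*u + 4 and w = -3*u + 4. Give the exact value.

407/4

Set the curves equal: u**3 + 3*u**2 - 13*u + 4 = -3*u + 4, so u**3 + 3*u**2 - 10*u = 0, which factors as u*(u - 2)*(u + 5) = 0. The curves meet at u = -5, 0, 2.
On [-5, 0], w = u**3 + 3*u**2 - 13*u + 4 is on top; that piece has area ∫[-5,0] (u**3 + 3*u**2 - 10*u) du = 375/4.
On [0, 2], w = -3*u + 4 is on top; that piece has area ∫[0,2] (-(u**3 + 3*u**2 - 10*u)) du = 8.
Total enclosed area = 375/4 + 8 = 407/4.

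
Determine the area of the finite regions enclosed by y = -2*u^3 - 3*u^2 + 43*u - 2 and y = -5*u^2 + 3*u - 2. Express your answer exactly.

2521/6

Set the curves equal: -2*u^3 - 3*u^2 + 43*u - 2 = -5*u^2 + 3*u - 2, so -2*u^3 + 2*u^2 + 40*u = 0, which factors as -2*u*(u - 5)*(u + 4) = 0. The curves meet at u = -4, 0, 5.
On [-4, 0], y = -5*u^2 + 3*u - 2 is on top; that piece has area ∫[-4,0] (-(-2*u^3 + 2*u^2 + 40*u)) du = 448/3.
On [0, 5], y = -2*u^3 - 3*u^2 + 43*u - 2 is on top; that piece has area ∫[0,5] (-2*u^3 + 2*u^2 + 40*u) du = 1625/6.
Total enclosed area = 448/3 + 1625/6 = 2521/6.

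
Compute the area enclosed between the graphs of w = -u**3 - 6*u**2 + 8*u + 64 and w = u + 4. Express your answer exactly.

Set the curves equal: -u**3 - 6*u**2 + 8*u + 64 = u + 4, so -u**3 - 6*u**2 + 7*u + 60 = 0, which factors as -(u - 3)*(u + 4)*(u + 5) = 0. The curves meet at u = -5, -4, 3.
On [-5, -4], w = u + 4 is on top; that piece has area ∫[-5,-4] (-(-u**3 - 6*u**2 + 7*u + 60)) du = 5/4.
On [-4, 3], w = -u**3 - 6*u**2 + 8*u + 64 is on top; that piece has area ∫[-4,3] (-u**3 - 6*u**2 + 7*u + 60) du = 1029/4.
Total enclosed area = 5/4 + 1029/4 = 517/2.

517/2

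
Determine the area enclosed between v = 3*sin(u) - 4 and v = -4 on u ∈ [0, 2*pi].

12

The difference (3*sin(u) - 4) - (-4) = 3*sin(u) changes sign at u = pi inside [0, 2*pi], so split the integral there.
∫[0,pi] (3*sin(u)) du = 6.
∫[pi,2*pi] (3*sin(u)) du = -6; the area of that piece is 6.
Total area = 6 + 6 = 12.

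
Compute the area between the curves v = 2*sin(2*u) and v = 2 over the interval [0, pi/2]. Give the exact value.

On [0, pi/2], (2*sin(2*u)) - (2) = 2*sin(2*u) - 2 is ≤ 0 throughout, so the area is a single integral of |2*sin(2*u) - 2|.
∫[0,pi/2] (2*sin(2*u) - 2) du = 2 - pi; the area of that piece is -2 + pi.

-2 + pi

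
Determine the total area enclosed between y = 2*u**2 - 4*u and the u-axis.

The curve meets the u-axis where 2*u**2 - 4*u = 0, i.e. 2*u*(u - 2) = 0, at u = 0, 2.
On [0, 2] the curve lies below the axis; ∫[0,2] (2*u**2 - 4*u) du = -8/3, giving area 8/3.

8/3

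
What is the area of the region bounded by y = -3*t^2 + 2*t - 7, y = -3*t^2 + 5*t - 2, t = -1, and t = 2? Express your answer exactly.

On [-1, 2], (-3*t^2 + 2*t - 7) - (-3*t^2 + 5*t - 2) = -3*t - 5 is ≤ 0 throughout, so the area is a single integral of |-3*t - 5|.
∫[-1,2] (-3*t - 5) dt = -39/2; the area of that piece is 39/2.

39/2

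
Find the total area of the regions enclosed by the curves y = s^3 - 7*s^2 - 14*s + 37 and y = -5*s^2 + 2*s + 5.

Set the curves equal: s^3 - 7*s^2 - 14*s + 37 = -5*s^2 + 2*s + 5, so s^3 - 2*s^2 - 16*s + 32 = 0, which factors as (s - 4)*(s - 2)*(s + 4) = 0. The curves meet at s = -4, 2, 4.
On [-4, 2], y = s^3 - 7*s^2 - 14*s + 37 is on top; that piece has area ∫[-4,2] (s^3 - 2*s^2 - 16*s + 32) ds = 180.
On [2, 4], y = -5*s^2 + 2*s + 5 is on top; that piece has area ∫[2,4] (-(s^3 - 2*s^2 - 16*s + 32)) ds = 28/3.
Total enclosed area = 180 + 28/3 = 568/3.

568/3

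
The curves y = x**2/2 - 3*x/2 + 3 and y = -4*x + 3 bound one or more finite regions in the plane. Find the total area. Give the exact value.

125/12

Set the curves equal: x**2/2 - 3*x/2 + 3 = -4*x + 3, so x**2/2 + 5*x/2 = 0, which factors as x*(x + 5)/2 = 0. The curves meet at x = -5, 0.
On [-5, 0], y = -4*x + 3 is on top; that piece has area ∫[-5,0] (-(x**2/2 + 5*x/2)) dx = 125/12.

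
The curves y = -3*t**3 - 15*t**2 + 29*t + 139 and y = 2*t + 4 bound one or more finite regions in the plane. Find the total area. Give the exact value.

Set the curves equal: -3*t**3 - 15*t**2 + 29*t + 139 = 2*t + 4, so -3*t**3 - 15*t**2 + 27*t + 135 = 0, which factors as -3*(t - 3)*(t + 3)*(t + 5) = 0. The curves meet at t = -5, -3, 3.
On [-5, -3], y = 2*t + 4 is on top; that piece has area ∫[-5,-3] (-(-3*t**3 - 15*t**2 + 27*t + 135)) dt = 28.
On [-3, 3], y = -3*t**3 - 15*t**2 + 29*t + 139 is on top; that piece has area ∫[-3,3] (-3*t**3 - 15*t**2 + 27*t + 135) dt = 540.
Total enclosed area = 28 + 540 = 568.

568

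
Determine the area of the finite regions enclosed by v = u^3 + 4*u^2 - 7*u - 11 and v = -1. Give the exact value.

937/12

Set the curves equal: u^3 + 4*u^2 - 7*u - 11 = -1, so u^3 + 4*u^2 - 7*u - 10 = 0, which factors as (u - 2)*(u + 1)*(u + 5) = 0. The curves meet at u = -5, -1, 2.
On [-5, -1], v = u^3 + 4*u^2 - 7*u - 11 is on top; that piece has area ∫[-5,-1] (u^3 + 4*u^2 - 7*u - 10) du = 160/3.
On [-1, 2], v = -1 is on top; that piece has area ∫[-1,2] (-(u^3 + 4*u^2 - 7*u - 10)) du = 99/4.
Total enclosed area = 160/3 + 99/4 = 937/12.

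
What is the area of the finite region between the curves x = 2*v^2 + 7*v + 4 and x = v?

1/3

Both boundary curves give x as a function of v, so integrate with respect to v. Setting them equal: 2*v^2 + 6*v + 4 = 0, i.e. 2*(v + 1)*(v + 2) = 0, so they meet at v = -2, -1.
For v in [-2, -1], x = 2*v^2 + 7*v + 4 is on the left; area = ∫[-2,-1] (-(2*v^2 + 6*v + 4)) dv = 1/3.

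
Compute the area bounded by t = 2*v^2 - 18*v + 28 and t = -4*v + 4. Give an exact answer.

Both boundary curves give t as a function of v, so integrate with respect to v. Setting them equal: 2*v^2 - 14*v + 24 = 0, i.e. 2*(v - 4)*(v - 3) = 0, so they meet at v = 3, 4.
For v in [3, 4], t = 2*v^2 - 18*v + 28 is on the left; area = ∫[3,4] (-(2*v^2 - 14*v + 24)) dv = 1/3.

1/3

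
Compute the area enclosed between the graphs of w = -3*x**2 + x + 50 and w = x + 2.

Set the curves equal: -3*x**2 + x + 50 = x + 2, so -3*x**2 + 48 = 0, which factors as -3*(x - 4)*(x + 4) = 0. The curves meet at x = -4, 4.
On [-4, 4], w = -3*x**2 + x + 50 is on top; that piece has area ∫[-4,4] (-3*x**2 + 48) dx = 256.

256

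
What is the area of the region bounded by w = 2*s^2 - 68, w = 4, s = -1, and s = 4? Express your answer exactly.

On [-1, 4], (2*s^2 - 68) - (4) = 2*s^2 - 72 is ≤ 0 throughout, so the area is a single integral of |2*s^2 - 72|.
∫[-1,4] (2*s^2 - 72) ds = -950/3; the area of that piece is 950/3.

950/3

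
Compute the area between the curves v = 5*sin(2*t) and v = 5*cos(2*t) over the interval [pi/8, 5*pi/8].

5*sqrt(2)

On [pi/8, 5*pi/8], (5*sin(2*t)) - (5*cos(2*t)) = 5*sin(2*t) - 5*cos(2*t) is ≥ 0 throughout, so the area is a single integral of |5*sin(2*t) - 5*cos(2*t)|.
∫[pi/8,5*pi/8] (5*sin(2*t) - 5*cos(2*t)) dt = 5*sqrt(2).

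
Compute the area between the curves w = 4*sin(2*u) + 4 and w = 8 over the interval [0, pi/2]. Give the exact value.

On [0, pi/2], (4*sin(2*u) + 4) - (8) = 4*sin(2*u) - 4 is ≤ 0 throughout, so the area is a single integral of |4*sin(2*u) - 4|.
∫[0,pi/2] (4*sin(2*u) - 4) du = 4 - 2*pi; the area of that piece is -4 + 2*pi.

-4 + 2*pi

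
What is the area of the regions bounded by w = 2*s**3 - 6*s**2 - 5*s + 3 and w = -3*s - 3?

Set the curves equal: 2*s**3 - 6*s**2 - 5*s + 3 = -3*s - 3, so 2*s**3 - 6*s**2 - 2*s + 6 = 0, which factors as 2*(s - 3)*(s - 1)*(s + 1) = 0. The curves meet at s = -1, 1, 3.
On [-1, 1], w = 2*s**3 - 6*s**2 - 5*s + 3 is on top; that piece has area ∫[-1,1] (2*s**3 - 6*s**2 - 2*s + 6) ds = 8.
On [1, 3], w = -3*s - 3 is on top; that piece has area ∫[1,3] (-(2*s**3 - 6*s**2 - 2*s + 6)) ds = 8.
Total enclosed area = 8 + 8 = 16.

16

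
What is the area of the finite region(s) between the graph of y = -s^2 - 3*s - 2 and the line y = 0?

1/6

The curve meets the s-axis where -s^2 - 3*s - 2 = 0, i.e. -(s + 1)*(s + 2) = 0, at s = -2, -1.
On [-2, -1] the curve lies above the axis; ∫[-2,-1] (-s^2 - 3*s - 2) ds = 1/6, giving area 1/6.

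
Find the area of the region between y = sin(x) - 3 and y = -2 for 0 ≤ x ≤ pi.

On [0, pi], (sin(x) - 3) - (-2) = sin(x) - 1 is ≤ 0 throughout, so the area is a single integral of |sin(x) - 1|.
∫[0,pi] (sin(x) - 1) dx = 2 - pi; the area of that piece is -2 + pi.

-2 + pi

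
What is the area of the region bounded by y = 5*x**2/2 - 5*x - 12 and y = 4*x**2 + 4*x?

Set the curves equal: 5*x**2/2 - 5*x - 12 = 4*x**2 + 4*x, so -3*x**2/2 - 9*x - 12 = 0, which factors as -3*(x + 2)*(x + 4)/2 = 0. The curves meet at x = -4, -2.
On [-4, -2], y = 5*x**2/2 - 5*x - 12 is on top; that piece has area ∫[-4,-2] (-3*x**2/2 - 9*x - 12) dx = 2.

2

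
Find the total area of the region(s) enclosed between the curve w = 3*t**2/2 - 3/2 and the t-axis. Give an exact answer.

The curve meets the t-axis where 3*t**2/2 - 3/2 = 0, i.e. 3*(t - 1)*(t + 1)/2 = 0, at t = -1, 1.
On [-1, 1] the curve lies below the axis; ∫[-1,1] (3*t**2/2 - 3/2) dt = -2, giving area 2.

2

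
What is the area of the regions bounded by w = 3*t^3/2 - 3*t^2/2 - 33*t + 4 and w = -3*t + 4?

Set the curves equal: 3*t^3/2 - 3*t^2/2 - 33*t + 4 = -3*t + 4, so 3*t^3/2 - 3*t^2/2 - 30*t = 0, which factors as 3*t*(t - 5)*(t + 4)/2 = 0. The curves meet at t = -4, 0, 5.
On [-4, 0], w = 3*t^3/2 - 3*t^2/2 - 33*t + 4 is on top; that piece has area ∫[-4,0] (3*t^3/2 - 3*t^2/2 - 30*t) dt = 112.
On [0, 5], w = -3*t + 4 is on top; that piece has area ∫[0,5] (-(3*t^3/2 - 3*t^2/2 - 30*t)) dt = 1625/8.
Total enclosed area = 112 + 1625/8 = 2521/8.

2521/8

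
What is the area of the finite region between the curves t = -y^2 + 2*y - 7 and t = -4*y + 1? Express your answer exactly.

4/3

Both boundary curves give t as a function of y, so integrate with respect to y. Setting them equal: -y^2 + 6*y - 8 = 0, i.e. -(y - 4)*(y - 2) = 0, so they meet at y = 2, 4.
For y in [2, 4], t = -y^2 + 2*y - 7 is on the right; area = ∫[2,4] (-y^2 + 6*y - 8) dy = 4/3.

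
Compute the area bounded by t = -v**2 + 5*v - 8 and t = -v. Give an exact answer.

Both boundary curves give t as a function of v, so integrate with respect to v. Setting them equal: -v**2 + 6*v - 8 = 0, i.e. -(v - 4)*(v - 2) = 0, so they meet at v = 2, 4.
For v in [2, 4], t = -v**2 + 5*v - 8 is on the right; area = ∫[2,4] (-v**2 + 6*v - 8) dv = 4/3.

4/3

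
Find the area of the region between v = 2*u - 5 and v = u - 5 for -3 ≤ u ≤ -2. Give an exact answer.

On [-3, -2], (2*u - 5) - (u - 5) = u is ≤ 0 throughout, so the area is a single integral of |u|.
∫[-3,-2] (u) du = -5/2; the area of that piece is 5/2.

5/2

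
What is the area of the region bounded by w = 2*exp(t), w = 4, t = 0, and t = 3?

-18 + 8*log(2) + 2*exp(3)

The difference (2*exp(t)) - (4) = 2*exp(t) - 4 changes sign at t = log(2) inside [0, 3], so split the integral there.
∫[0,log(2)] (2*exp(t) - 4) dt = 2 - log(16); the area of that piece is -2 + log(16).
∫[log(2),3] (2*exp(t) - 4) dt = -16 + 4*log(2) + 2*exp(3).
Total area = (-2 + log(16)) + (-16 + 4*log(2) + 2*exp(3)) = -18 + 8*log(2) + 2*exp(3).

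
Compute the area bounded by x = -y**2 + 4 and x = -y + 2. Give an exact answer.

9/2

Both boundary curves give x as a function of y, so integrate with respect to y. Setting them equal: -y**2 + y + 2 = 0, i.e. -(y - 2)*(y + 1) = 0, so they meet at y = -1, 2.
For y in [-1, 2], x = -y**2 + 4 is on the right; area = ∫[-1,2] (-y**2 + y + 2) dy = 9/2.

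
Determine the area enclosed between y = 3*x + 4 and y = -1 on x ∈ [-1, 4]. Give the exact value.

On [-1, 4], (3*x + 4) - (-1) = 3*x + 5 is ≥ 0 throughout, so the area is a single integral of |3*x + 5|.
∫[-1,4] (3*x + 5) dx = 95/2.

95/2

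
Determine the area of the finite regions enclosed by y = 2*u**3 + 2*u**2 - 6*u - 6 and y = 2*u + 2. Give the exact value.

Set the curves equal: 2*u**3 + 2*u**2 - 6*u - 6 = 2*u + 2, so 2*u**3 + 2*u**2 - 8*u - 8 = 0, which factors as 2*(u - 2)*(u + 1)*(u + 2) = 0. The curves meet at u = -2, -1, 2.
On [-2, -1], y = 2*u**3 + 2*u**2 - 6*u - 6 is on top; that piece has area ∫[-2,-1] (2*u**3 + 2*u**2 - 8*u - 8) du = 7/6.
On [-1, 2], y = 2*u + 2 is on top; that piece has area ∫[-1,2] (-(2*u**3 + 2*u**2 - 8*u - 8)) du = 45/2.
Total enclosed area = 7/6 + 45/2 = 71/3.

71/3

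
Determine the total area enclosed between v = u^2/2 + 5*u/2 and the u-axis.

125/12

The curve meets the u-axis where u^2/2 + 5*u/2 = 0, i.e. u*(u + 5)/2 = 0, at u = -5, 0.
On [-5, 0] the curve lies below the axis; ∫[-5,0] (u^2/2 + 5*u/2) du = -125/12, giving area 125/12.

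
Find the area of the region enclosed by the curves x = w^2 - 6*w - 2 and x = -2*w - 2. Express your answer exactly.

Both boundary curves give x as a function of w, so integrate with respect to w. Setting them equal: w^2 - 4*w = 0, i.e. w*(w - 4) = 0, so they meet at w = 0, 4.
For w in [0, 4], x = w^2 - 6*w - 2 is on the left; area = ∫[0,4] (-(w^2 - 4*w)) dw = 32/3.

32/3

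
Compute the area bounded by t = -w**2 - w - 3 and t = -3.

1/6

Both boundary curves give t as a function of w, so integrate with respect to w. Setting them equal: -w**2 - w = 0, i.e. -w*(w + 1) = 0, so they meet at w = -1, 0.
For w in [-1, 0], t = -w**2 - w - 3 is on the right; area = ∫[-1,0] (-w**2 - w) dw = 1/6.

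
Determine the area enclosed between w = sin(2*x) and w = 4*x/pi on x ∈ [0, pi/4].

1/2 - pi/8

On [0, pi/4], (sin(2*x)) - (4*x/pi) = -4*x/pi + sin(2*x) is ≥ 0 throughout, so the area is a single integral of |-4*x/pi + sin(2*x)|.
∫[0,pi/4] (-4*x/pi + sin(2*x)) dx = 1/2 - pi/8.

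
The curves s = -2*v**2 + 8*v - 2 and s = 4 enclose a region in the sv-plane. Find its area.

Both boundary curves give s as a function of v, so integrate with respect to v. Setting them equal: -2*v**2 + 8*v - 6 = 0, i.e. -2*(v - 3)*(v - 1) = 0, so they meet at v = 1, 3.
For v in [1, 3], s = -2*v**2 + 8*v - 2 is on the right; area = ∫[1,3] (-2*v**2 + 8*v - 6) dv = 8/3.

8/3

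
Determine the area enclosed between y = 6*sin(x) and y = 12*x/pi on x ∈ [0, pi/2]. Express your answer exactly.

On [0, pi/2], (6*sin(x)) - (12*x/pi) = -12*x/pi + 6*sin(x) is ≥ 0 throughout, so the area is a single integral of |-12*x/pi + 6*sin(x)|.
∫[0,pi/2] (-12*x/pi + 6*sin(x)) dx = 6 - 3*pi/2.

6 - 3*pi/2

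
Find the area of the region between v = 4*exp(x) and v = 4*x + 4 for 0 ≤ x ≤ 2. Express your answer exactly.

On [0, 2], (4*exp(x)) - (4*x + 4) = -4*x + 4*exp(x) - 4 is ≥ 0 throughout, so the area is a single integral of |-4*x + 4*exp(x) - 4|.
∫[0,2] (-4*x + 4*exp(x) - 4) dx = -20 + 4*exp(2).

-20 + 4*exp(2)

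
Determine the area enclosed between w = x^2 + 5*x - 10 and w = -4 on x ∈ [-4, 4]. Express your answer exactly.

The difference (x^2 + 5*x - 10) - (-4) = x^2 + 5*x - 6 changes sign at x = 1 inside [-4, 4], so split the integral there.
∫[-4,1] (x^2 + 5*x - 6) dx = -275/6; the area of that piece is 275/6.
∫[1,4] (x^2 + 5*x - 6) dx = 81/2.
Total area = 275/6 + 81/2 = 259/3.

259/3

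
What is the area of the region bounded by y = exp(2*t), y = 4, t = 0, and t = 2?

The difference (exp(2*t)) - (4) = exp(2*t) - 4 changes sign at t = log(2) inside [0, 2], so split the integral there.
∫[0,log(2)] (exp(2*t) - 4) dt = 3/2 - log(16); the area of that piece is -3/2 + log(16).
∫[log(2),2] (exp(2*t) - 4) dt = -10 + 4*log(2) + exp(4)/2.
Total area = (-3/2 + log(16)) + (-10 + 4*log(2) + exp(4)/2) = -23/2 + 8*log(2) + exp(4)/2.

-23/2 + 8*log(2) + exp(4)/2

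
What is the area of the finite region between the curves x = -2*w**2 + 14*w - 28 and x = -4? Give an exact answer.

Both boundary curves give x as a function of w, so integrate with respect to w. Setting them equal: -2*w**2 + 14*w - 24 = 0, i.e. -2*(w - 4)*(w - 3) = 0, so they meet at w = 3, 4.
For w in [3, 4], x = -2*w**2 + 14*w - 28 is on the right; area = ∫[3,4] (-2*w**2 + 14*w - 24) dw = 1/3.

1/3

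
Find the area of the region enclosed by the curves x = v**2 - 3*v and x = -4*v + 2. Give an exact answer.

9/2

Both boundary curves give x as a function of v, so integrate with respect to v. Setting them equal: v**2 + v - 2 = 0, i.e. (v - 1)*(v + 2) = 0, so they meet at v = -2, 1.
For v in [-2, 1], x = v**2 - 3*v is on the left; area = ∫[-2,1] (-(v**2 + v - 2)) dv = 9/2.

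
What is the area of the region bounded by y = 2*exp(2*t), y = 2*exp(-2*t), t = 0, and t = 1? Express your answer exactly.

-2 + exp(-2) + exp(2)

On [0, 1], (2*exp(2*t)) - (2*exp(-2*t)) = 2*exp(2*t) - 2*exp(-2*t) is ≥ 0 throughout, so the area is a single integral of |2*exp(2*t) - 2*exp(-2*t)|.
∫[0,1] (2*exp(2*t) - 2*exp(-2*t)) dt = -2 + exp(-2) + exp(2).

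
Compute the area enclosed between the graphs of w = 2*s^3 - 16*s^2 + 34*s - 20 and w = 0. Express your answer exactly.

71/3

Set the curves equal: 2*s^3 - 16*s^2 + 34*s - 20 = 0, so 2*s^3 - 16*s^2 + 34*s - 20 = 0, which factors as 2*(s - 5)*(s - 2)*(s - 1) = 0. The curves meet at s = 1, 2, 5.
On [1, 2], w = 2*s^3 - 16*s^2 + 34*s - 20 is on top; that piece has area ∫[1,2] (2*s^3 - 16*s^2 + 34*s - 20) ds = 7/6.
On [2, 5], w = 0 is on top; that piece has area ∫[2,5] (-(2*s^3 - 16*s^2 + 34*s - 20)) ds = 45/2.
Total enclosed area = 7/6 + 45/2 = 71/3.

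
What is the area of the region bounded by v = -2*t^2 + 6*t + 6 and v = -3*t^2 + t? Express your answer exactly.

1/6

Set the curves equal: -2*t^2 + 6*t + 6 = -3*t^2 + t, so t^2 + 5*t + 6 = 0, which factors as (t + 2)*(t + 3) = 0. The curves meet at t = -3, -2.
On [-3, -2], v = -3*t^2 + t is on top; that piece has area ∫[-3,-2] (-(t^2 + 5*t + 6)) dt = 1/6.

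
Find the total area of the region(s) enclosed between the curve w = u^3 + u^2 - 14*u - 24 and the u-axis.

1741/12

The curve meets the u-axis where u^3 + u^2 - 14*u - 24 = 0, i.e. (u - 4)*(u + 2)*(u + 3) = 0, at u = -3, -2, 4.
On [-3, -2] the curve lies above the axis; ∫[-3,-2] (u^3 + u^2 - 14*u - 24) du = 13/12, giving area 13/12.
On [-2, 4] the curve lies below the axis; ∫[-2,4] (u^3 + u^2 - 14*u - 24) du = -144, giving area 144.
Total area = 13/12 + 144 = 1741/12.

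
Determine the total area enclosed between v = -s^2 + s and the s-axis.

The curve meets the s-axis where -s^2 + s = 0, i.e. -s*(s - 1) = 0, at s = 0, 1.
On [0, 1] the curve lies above the axis; ∫[0,1] (-s^2 + s) ds = 1/6, giving area 1/6.

1/6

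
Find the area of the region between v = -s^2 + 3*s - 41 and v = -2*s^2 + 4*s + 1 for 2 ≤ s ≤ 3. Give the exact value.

On [2, 3], (-s^2 + 3*s - 41) - (-2*s^2 + 4*s + 1) = s^2 - s - 42 is ≤ 0 throughout, so the area is a single integral of |s^2 - s - 42|.
∫[2,3] (s^2 - s - 42) ds = -229/6; the area of that piece is 229/6.

229/6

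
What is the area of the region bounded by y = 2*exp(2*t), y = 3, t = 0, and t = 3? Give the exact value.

-11 - 7*log(2)/2 + log(6)/2 + 5*log(3)/2 + exp(6)

The difference (2*exp(2*t)) - (3) = 2*exp(2*t) - 3 changes sign at t = -log(2)/2 + log(3)/2 inside [0, 3], so split the integral there.
∫[0,-log(2)/2 + log(3)/2] (2*exp(2*t) - 3) dt = log(2*sqrt(6)/9) + 1/2; the area of that piece is -1/2 + log(3*sqrt(6)/4).
∫[-log(2)/2 + log(3)/2,3] (2*exp(2*t) - 3) dt = -21/2 - 3*log(2)/2 + 3*log(3)/2 + exp(6).
Total area = (-1/2 + log(3*sqrt(6)/4)) + (-21/2 - 3*log(2)/2 + 3*log(3)/2 + exp(6)) = -11 - 7*log(2)/2 + log(6)/2 + 5*log(3)/2 + exp(6).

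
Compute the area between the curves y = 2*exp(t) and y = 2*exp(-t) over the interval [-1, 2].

-8 + 2*exp(-2) + 2*exp(-1) + 2*exp(1) + 2*exp(2)

The difference (2*exp(t)) - (2*exp(-t)) = 2*exp(t) - 2*exp(-t) changes sign at t = 0 inside [-1, 2], so split the integral there.
∫[-1,0] (2*exp(t) - 2*exp(-t)) dt = -2*exp(1) - 2*exp(-1) + 4; the area of that piece is -4 + 2*exp(-1) + 2*exp(1).
∫[0,2] (2*exp(t) - 2*exp(-t)) dt = -4 + 2*exp(-2) + 2*exp(2).
Total area = (-4 + 2*exp(-1) + 2*exp(1)) + (-4 + 2*exp(-2) + 2*exp(2)) = -8 + 2*exp(-2) + 2*exp(-1) + 2*exp(1) + 2*exp(2).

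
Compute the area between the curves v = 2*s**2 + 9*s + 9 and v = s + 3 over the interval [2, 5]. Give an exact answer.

180

On [2, 5], (2*s**2 + 9*s + 9) - (s + 3) = 2*s**2 + 8*s + 6 is ≥ 0 throughout, so the area is a single integral of |2*s**2 + 8*s + 6|.
∫[2,5] (2*s**2 + 8*s + 6) ds = 180.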